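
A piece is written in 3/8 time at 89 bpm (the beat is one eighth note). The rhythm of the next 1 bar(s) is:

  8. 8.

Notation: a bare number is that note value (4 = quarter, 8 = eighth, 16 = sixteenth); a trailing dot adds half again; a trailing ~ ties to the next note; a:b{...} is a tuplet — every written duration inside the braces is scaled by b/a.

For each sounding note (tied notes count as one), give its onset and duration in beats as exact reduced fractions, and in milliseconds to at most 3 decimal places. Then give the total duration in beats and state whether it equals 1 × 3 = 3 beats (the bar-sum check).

1) 0.0ms=0b +1011.236ms=3/2b
2) 1011.236ms=3/2b +1011.236ms=3/2b
Σ=3b of 3 (89bpm 3/8) — PASS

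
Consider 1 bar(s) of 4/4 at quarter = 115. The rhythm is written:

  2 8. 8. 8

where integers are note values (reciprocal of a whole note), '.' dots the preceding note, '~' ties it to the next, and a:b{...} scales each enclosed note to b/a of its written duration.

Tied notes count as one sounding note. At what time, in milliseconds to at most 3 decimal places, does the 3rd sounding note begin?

note 3 onset = 11/4b = 1434.783ms

1. 0.0ms @ 0 + 1043.478ms (2)
2. 1043.478ms @ 2 + 391.304ms (3/4)
3. 1434.783ms @ 11/4 + 391.304ms (3/4)
4. 1826.087ms @ 7/2 + 260.87ms (1/2)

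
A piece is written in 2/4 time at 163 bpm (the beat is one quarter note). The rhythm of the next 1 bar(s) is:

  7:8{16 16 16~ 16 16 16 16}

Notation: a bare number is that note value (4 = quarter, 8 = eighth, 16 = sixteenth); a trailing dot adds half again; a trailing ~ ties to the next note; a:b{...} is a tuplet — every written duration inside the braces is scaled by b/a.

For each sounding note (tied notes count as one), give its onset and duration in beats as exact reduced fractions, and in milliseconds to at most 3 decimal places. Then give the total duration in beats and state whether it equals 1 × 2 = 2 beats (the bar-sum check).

1) 0.0ms=0b +105.171ms=2/7b
2) 105.171ms=2/7b +105.171ms=2/7b
3) 210.342ms=4/7b +210.342ms=4/7b
4) 420.684ms=8/7b +105.171ms=2/7b
5) 525.855ms=10/7b +105.171ms=2/7b
6) 631.025ms=12/7b +105.171ms=2/7b
Σ=2b of 2 (163bpm 2/4) — PASS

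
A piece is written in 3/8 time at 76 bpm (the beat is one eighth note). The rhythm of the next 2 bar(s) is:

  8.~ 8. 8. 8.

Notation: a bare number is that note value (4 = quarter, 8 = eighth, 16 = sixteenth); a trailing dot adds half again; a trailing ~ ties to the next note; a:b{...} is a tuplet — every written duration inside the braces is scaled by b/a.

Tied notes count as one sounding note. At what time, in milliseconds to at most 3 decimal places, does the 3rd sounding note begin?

1. 0.0ms @ 0 + 2368.421ms (3)
2. 2368.421ms @ 3 + 1184.211ms (3/2)
3. 3552.632ms @ 9/2 + 1184.211ms (3/2)

note 3 onset = 9/2b = 3552.632ms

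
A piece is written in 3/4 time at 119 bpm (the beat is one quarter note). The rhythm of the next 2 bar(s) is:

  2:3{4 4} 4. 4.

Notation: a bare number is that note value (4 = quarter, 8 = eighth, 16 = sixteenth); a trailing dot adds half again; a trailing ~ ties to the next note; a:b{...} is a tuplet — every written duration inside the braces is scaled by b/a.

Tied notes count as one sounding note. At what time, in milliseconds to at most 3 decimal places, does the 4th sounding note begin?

note 4 onset = 9/2b = 2268.908ms

1. 0.0ms @ 0 + 756.303ms (3/2)
2. 756.303ms @ 3/2 + 756.303ms (3/2)
3. 1512.605ms @ 3 + 756.303ms (3/2)
4. 2268.908ms @ 9/2 + 756.303ms (3/2)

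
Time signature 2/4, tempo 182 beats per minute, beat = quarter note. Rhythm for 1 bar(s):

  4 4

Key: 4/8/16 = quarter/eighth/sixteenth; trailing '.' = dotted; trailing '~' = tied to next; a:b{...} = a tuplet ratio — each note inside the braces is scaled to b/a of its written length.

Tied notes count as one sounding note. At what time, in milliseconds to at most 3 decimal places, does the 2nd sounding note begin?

note 2 onset = 1b = 329.67ms

1. 0.0ms @ 0 + 329.67ms (1)
2. 329.67ms @ 1 + 329.67ms (1)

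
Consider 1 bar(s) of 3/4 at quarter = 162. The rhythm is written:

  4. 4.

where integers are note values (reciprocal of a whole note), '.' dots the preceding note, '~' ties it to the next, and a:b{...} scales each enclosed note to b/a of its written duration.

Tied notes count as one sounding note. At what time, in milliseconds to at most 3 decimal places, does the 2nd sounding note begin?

note 2 onset = 3/2b = 555.556ms

1. 0.0ms @ 0 + 555.556ms (3/2)
2. 555.556ms @ 3/2 + 555.556ms (3/2)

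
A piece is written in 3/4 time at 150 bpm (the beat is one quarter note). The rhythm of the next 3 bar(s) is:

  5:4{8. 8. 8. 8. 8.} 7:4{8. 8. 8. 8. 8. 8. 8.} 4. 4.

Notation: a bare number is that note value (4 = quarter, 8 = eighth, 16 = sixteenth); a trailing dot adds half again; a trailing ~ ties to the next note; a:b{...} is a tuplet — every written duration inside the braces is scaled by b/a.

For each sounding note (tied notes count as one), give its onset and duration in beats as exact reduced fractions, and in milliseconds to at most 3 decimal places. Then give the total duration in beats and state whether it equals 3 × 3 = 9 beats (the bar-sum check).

1) 0.0ms=0b +240.0ms=3/5b
2) 240.0ms=3/5b +240.0ms=3/5b
3) 480.0ms=6/5b +240.0ms=3/5b
4) 720.0ms=9/5b +240.0ms=3/5b
5) 960.0ms=12/5b +240.0ms=3/5b
6) 1200.0ms=3b +171.429ms=3/7b
7) 1371.429ms=24/7b +171.429ms=3/7b
8) 1542.857ms=27/7b +171.429ms=3/7b
9) 1714.286ms=30/7b +171.429ms=3/7b
10) 1885.714ms=33/7b +171.429ms=3/7b
11) 2057.143ms=36/7b +171.429ms=3/7b
12) 2228.571ms=39/7b +171.429ms=3/7b
13) 2400.0ms=6b +600.0ms=3/2b
14) 3000.0ms=15/2b +600.0ms=3/2b
Σ=9b of 9 (150bpm 3/4) — PASS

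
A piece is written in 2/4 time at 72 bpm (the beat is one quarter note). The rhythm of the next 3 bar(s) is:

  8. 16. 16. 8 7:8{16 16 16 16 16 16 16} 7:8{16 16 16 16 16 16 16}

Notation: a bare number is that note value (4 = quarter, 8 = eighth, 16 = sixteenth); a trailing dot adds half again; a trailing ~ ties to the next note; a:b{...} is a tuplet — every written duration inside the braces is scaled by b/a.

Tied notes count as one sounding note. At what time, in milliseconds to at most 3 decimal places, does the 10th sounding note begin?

note 10 onset = 24/7b = 2857.143ms

1. 0.0ms @ 0 + 625.0ms (3/4)
2. 625.0ms @ 3/4 + 312.5ms (3/8)
3. 937.5ms @ 9/8 + 312.5ms (3/8)
4. 1250.0ms @ 3/2 + 416.667ms (1/2)
5. 1666.667ms @ 2 + 238.095ms (2/7)
6. 1904.762ms @ 16/7 + 238.095ms (2/7)
7. 2142.857ms @ 18/7 + 238.095ms (2/7)
8. 2380.952ms @ 20/7 + 238.095ms (2/7)
9. 2619.048ms @ 22/7 + 238.095ms (2/7)
10. 2857.143ms @ 24/7 + 238.095ms (2/7)
11. 3095.238ms @ 26/7 + 238.095ms (2/7)
12. 3333.333ms @ 4 + 238.095ms (2/7)
13. 3571.429ms @ 30/7 + 238.095ms (2/7)
14. 3809.524ms @ 32/7 + 238.095ms (2/7)
15. 4047.619ms @ 34/7 + 238.095ms (2/7)
16. 4285.714ms @ 36/7 + 238.095ms (2/7)
17. 4523.81ms @ 38/7 + 238.095ms (2/7)
18. 4761.905ms @ 40/7 + 238.095ms (2/7)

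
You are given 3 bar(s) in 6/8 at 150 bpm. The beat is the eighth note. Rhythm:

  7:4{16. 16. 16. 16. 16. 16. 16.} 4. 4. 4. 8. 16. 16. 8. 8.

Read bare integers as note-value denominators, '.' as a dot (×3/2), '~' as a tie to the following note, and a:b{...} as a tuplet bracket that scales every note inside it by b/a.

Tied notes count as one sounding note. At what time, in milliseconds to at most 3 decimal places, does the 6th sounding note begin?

1. 0.0ms @ 0 + 171.429ms (3/7)
2. 171.429ms @ 3/7 + 171.429ms (3/7)
3. 342.857ms @ 6/7 + 171.429ms (3/7)
4. 514.286ms @ 9/7 + 171.429ms (3/7)
5. 685.714ms @ 12/7 + 171.429ms (3/7)
6. 857.143ms @ 15/7 + 171.429ms (3/7)
7. 1028.571ms @ 18/7 + 171.429ms (3/7)
8. 1200.0ms @ 3 + 1200.0ms (3)
9. 2400.0ms @ 6 + 1200.0ms (3)
10. 3600.0ms @ 9 + 1200.0ms (3)
11. 4800.0ms @ 12 + 600.0ms (3/2)
12. 5400.0ms @ 27/2 + 300.0ms (3/4)
13. 5700.0ms @ 57/4 + 300.0ms (3/4)
14. 6000.0ms @ 15 + 600.0ms (3/2)
15. 6600.0ms @ 33/2 + 600.0ms (3/2)

note 6 onset = 15/7b = 857.143ms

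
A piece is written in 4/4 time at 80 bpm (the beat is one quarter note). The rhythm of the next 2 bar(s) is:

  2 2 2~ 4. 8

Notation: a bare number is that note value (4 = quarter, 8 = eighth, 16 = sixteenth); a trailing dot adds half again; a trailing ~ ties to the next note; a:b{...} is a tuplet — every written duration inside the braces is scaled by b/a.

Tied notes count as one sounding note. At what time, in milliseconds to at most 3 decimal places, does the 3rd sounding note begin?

1. 0.0ms @ 0 + 1500.0ms (2)
2. 1500.0ms @ 2 + 1500.0ms (2)
3. 3000.0ms @ 4 + 2625.0ms (7/2)
4. 5625.0ms @ 15/2 + 375.0ms (1/2)

note 3 onset = 4b = 3000.0ms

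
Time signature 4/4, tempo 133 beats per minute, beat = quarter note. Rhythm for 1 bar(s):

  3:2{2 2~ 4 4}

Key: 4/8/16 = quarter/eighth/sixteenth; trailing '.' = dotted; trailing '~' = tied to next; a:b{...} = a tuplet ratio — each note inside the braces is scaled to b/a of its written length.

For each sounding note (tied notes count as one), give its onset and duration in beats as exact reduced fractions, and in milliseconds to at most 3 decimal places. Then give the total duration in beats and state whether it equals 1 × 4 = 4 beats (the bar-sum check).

1) 0.0ms=0b +601.504ms=4/3b
2) 601.504ms=4/3b +902.256ms=2b
3) 1503.759ms=10/3b +300.752ms=2/3b
Σ=4b of 4 (133bpm 4/4) — PASS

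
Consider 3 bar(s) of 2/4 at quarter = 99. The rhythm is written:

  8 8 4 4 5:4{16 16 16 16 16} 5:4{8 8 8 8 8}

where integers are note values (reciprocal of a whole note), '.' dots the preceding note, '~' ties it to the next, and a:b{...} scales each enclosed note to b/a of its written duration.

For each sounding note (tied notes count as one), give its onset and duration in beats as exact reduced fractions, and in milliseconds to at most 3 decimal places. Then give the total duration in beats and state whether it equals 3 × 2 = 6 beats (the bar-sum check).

1) 0.0ms=0b +303.03ms=1/2b
2) 303.03ms=1/2b +303.03ms=1/2b
3) 606.061ms=1b +606.061ms=1b
4) 1212.121ms=2b +606.061ms=1b
5) 1818.182ms=3b +121.212ms=1/5b
6) 1939.394ms=16/5b +121.212ms=1/5b
7) 2060.606ms=17/5b +121.212ms=1/5b
8) 2181.818ms=18/5b +121.212ms=1/5b
9) 2303.03ms=19/5b +121.212ms=1/5b
10) 2424.242ms=4b +242.424ms=2/5b
11) 2666.667ms=22/5b +242.424ms=2/5b
12) 2909.091ms=24/5b +242.424ms=2/5b
13) 3151.515ms=26/5b +242.424ms=2/5b
14) 3393.939ms=28/5b +242.424ms=2/5b
Σ=6b of 6 (99bpm 2/4) — PASS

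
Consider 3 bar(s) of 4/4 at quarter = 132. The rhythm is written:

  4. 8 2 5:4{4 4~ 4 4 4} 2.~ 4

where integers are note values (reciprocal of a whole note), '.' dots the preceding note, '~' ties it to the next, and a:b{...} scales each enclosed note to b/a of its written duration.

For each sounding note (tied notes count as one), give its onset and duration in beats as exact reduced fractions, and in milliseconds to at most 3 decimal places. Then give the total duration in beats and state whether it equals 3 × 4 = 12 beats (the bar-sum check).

1) 0.0ms=0b +681.818ms=3/2b
2) 681.818ms=3/2b +227.273ms=1/2b
3) 909.091ms=2b +909.091ms=2b
4) 1818.182ms=4b +363.636ms=4/5b
5) 2181.818ms=24/5b +727.273ms=8/5b
6) 2909.091ms=32/5b +363.636ms=4/5b
7) 3272.727ms=36/5b +363.636ms=4/5b
8) 3636.364ms=8b +1818.182ms=4b
Σ=12b of 12 (132bpm 4/4) — PASS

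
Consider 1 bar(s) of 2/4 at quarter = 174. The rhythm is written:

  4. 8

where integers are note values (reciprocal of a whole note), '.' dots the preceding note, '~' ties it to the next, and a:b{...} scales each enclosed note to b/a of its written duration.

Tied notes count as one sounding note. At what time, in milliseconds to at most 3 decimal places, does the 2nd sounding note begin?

1. 0.0ms @ 0 + 517.241ms (3/2)
2. 517.241ms @ 3/2 + 172.414ms (1/2)

note 2 onset = 3/2b = 517.241ms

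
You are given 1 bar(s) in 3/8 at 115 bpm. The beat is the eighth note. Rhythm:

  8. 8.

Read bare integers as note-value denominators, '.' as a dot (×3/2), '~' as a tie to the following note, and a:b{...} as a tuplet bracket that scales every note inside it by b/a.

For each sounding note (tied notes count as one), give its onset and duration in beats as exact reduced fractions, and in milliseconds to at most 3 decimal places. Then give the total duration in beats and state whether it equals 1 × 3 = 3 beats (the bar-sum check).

1) 0.0ms=0b +782.609ms=3/2b
2) 782.609ms=3/2b +782.609ms=3/2b
Σ=3b of 3 (115bpm 3/8) — PASS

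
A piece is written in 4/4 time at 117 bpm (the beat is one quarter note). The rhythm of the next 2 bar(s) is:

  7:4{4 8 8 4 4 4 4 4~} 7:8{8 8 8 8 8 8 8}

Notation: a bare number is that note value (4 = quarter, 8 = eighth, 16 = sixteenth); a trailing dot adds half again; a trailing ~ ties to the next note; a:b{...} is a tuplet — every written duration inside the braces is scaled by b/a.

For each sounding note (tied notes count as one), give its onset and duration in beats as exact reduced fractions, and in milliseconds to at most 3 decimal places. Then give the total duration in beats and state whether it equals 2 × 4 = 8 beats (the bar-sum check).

1) 0.0ms=0b +293.04ms=4/7b
2) 293.04ms=4/7b +146.52ms=2/7b
3) 439.56ms=6/7b +146.52ms=2/7b
4) 586.081ms=8/7b +293.04ms=4/7b
5) 879.121ms=12/7b +293.04ms=4/7b
6) 1172.161ms=16/7b +293.04ms=4/7b
7) 1465.201ms=20/7b +293.04ms=4/7b
8) 1758.242ms=24/7b +586.081ms=8/7b
9) 2344.322ms=32/7b +293.04ms=4/7b
10) 2637.363ms=36/7b +293.04ms=4/7b
11) 2930.403ms=40/7b +293.04ms=4/7b
12) 3223.443ms=44/7b +293.04ms=4/7b
13) 3516.484ms=48/7b +293.04ms=4/7b
14) 3809.524ms=52/7b +293.04ms=4/7b
Σ=8b of 8 (117bpm 4/4) — PASS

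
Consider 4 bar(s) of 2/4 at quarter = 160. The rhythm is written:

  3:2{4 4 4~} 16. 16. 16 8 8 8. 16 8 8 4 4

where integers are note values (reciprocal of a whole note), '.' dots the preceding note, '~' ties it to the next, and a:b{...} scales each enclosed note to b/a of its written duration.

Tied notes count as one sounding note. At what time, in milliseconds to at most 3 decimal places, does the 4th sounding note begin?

note 4 onset = 19/8b = 890.625ms

1. 0.0ms @ 0 + 250.0ms (2/3)
2. 250.0ms @ 2/3 + 250.0ms (2/3)
3. 500.0ms @ 4/3 + 390.625ms (25/24)
4. 890.625ms @ 19/8 + 140.625ms (3/8)
5. 1031.25ms @ 11/4 + 93.75ms (1/4)
6. 1125.0ms @ 3 + 187.5ms (1/2)
7. 1312.5ms @ 7/2 + 187.5ms (1/2)
8. 1500.0ms @ 4 + 281.25ms (3/4)
9. 1781.25ms @ 19/4 + 93.75ms (1/4)
10. 1875.0ms @ 5 + 187.5ms (1/2)
11. 2062.5ms @ 11/2 + 187.5ms (1/2)
12. 2250.0ms @ 6 + 375.0ms (1)
13. 2625.0ms @ 7 + 375.0ms (1)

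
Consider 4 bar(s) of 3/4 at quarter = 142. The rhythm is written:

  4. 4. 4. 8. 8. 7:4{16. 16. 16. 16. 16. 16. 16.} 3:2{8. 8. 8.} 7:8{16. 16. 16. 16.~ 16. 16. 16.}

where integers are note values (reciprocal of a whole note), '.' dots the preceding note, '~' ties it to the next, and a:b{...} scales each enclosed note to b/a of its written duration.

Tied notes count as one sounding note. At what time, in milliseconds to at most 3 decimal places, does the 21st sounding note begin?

note 21 onset = 81/7b = 4889.336ms

1. 0.0ms @ 0 + 633.803ms (3/2)
2. 633.803ms @ 3/2 + 633.803ms (3/2)
3. 1267.606ms @ 3 + 633.803ms (3/2)
4. 1901.408ms @ 9/2 + 316.901ms (3/4)
5. 2218.31ms @ 21/4 + 316.901ms (3/4)
6. 2535.211ms @ 6 + 90.543ms (3/14)
7. 2625.755ms @ 87/14 + 90.543ms (3/14)
8. 2716.298ms @ 45/7 + 90.543ms (3/14)
9. 2806.841ms @ 93/14 + 90.543ms (3/14)
10. 2897.384ms @ 48/7 + 90.543ms (3/14)
11. 2987.928ms @ 99/14 + 90.543ms (3/14)
12. 3078.471ms @ 51/7 + 90.543ms (3/14)
13. 3169.014ms @ 15/2 + 211.268ms (1/2)
14. 3380.282ms @ 8 + 211.268ms (1/2)
15. 3591.549ms @ 17/2 + 211.268ms (1/2)
16. 3802.817ms @ 9 + 181.087ms (3/7)
17. 3983.903ms @ 66/7 + 181.087ms (3/7)
18. 4164.99ms @ 69/7 + 181.087ms (3/7)
19. 4346.076ms @ 72/7 + 362.173ms (6/7)
20. 4708.249ms @ 78/7 + 181.087ms (3/7)
21. 4889.336ms @ 81/7 + 181.087ms (3/7)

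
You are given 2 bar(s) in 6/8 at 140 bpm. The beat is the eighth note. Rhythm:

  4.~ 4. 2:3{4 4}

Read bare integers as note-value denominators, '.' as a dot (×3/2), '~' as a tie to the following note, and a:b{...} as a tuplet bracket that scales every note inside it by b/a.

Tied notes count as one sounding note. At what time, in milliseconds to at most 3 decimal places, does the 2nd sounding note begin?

1. 0.0ms @ 0 + 2571.429ms (6)
2. 2571.429ms @ 6 + 1285.714ms (3)
3. 3857.143ms @ 9 + 1285.714ms (3)

note 2 onset = 6b = 2571.429ms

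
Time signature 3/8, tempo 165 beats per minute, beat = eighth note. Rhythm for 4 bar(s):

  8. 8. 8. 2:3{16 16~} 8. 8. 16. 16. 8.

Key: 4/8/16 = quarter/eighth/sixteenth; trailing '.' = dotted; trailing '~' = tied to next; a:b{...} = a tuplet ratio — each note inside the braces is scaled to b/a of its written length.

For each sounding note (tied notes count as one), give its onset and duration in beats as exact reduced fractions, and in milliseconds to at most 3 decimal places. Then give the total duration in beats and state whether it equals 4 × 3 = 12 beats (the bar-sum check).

1) 0.0ms=0b +545.455ms=3/2b
2) 545.455ms=3/2b +545.455ms=3/2b
3) 1090.909ms=3b +545.455ms=3/2b
4) 1636.364ms=9/2b +272.727ms=3/4b
5) 1909.091ms=21/4b +818.182ms=9/4b
6) 2727.273ms=15/2b +545.455ms=3/2b
7) 3272.727ms=9b +272.727ms=3/4b
8) 3545.455ms=39/4b +272.727ms=3/4b
9) 3818.182ms=21/2b +545.455ms=3/2b
Σ=12b of 12 (165bpm 3/8) — PASS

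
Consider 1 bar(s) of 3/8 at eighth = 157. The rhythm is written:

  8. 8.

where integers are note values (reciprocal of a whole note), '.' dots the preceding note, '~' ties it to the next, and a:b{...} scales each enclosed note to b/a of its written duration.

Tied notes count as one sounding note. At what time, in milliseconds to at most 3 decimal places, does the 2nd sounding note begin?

note 2 onset = 3/2b = 573.248ms

1. 0.0ms @ 0 + 573.248ms (3/2)
2. 573.248ms @ 3/2 + 573.248ms (3/2)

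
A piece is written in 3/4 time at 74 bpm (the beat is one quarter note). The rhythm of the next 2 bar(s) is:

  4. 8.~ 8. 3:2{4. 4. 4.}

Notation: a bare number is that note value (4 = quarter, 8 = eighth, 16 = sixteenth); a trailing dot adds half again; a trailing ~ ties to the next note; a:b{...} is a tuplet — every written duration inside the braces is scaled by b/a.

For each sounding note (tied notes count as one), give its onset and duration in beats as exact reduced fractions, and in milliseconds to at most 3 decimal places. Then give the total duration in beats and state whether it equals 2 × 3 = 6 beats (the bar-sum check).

1) 0.0ms=0b +1216.216ms=3/2b
2) 1216.216ms=3/2b +1216.216ms=3/2b
3) 2432.432ms=3b +810.811ms=1b
4) 3243.243ms=4b +810.811ms=1b
5) 4054.054ms=5b +810.811ms=1b
Σ=6b of 6 (74bpm 3/4) — PASS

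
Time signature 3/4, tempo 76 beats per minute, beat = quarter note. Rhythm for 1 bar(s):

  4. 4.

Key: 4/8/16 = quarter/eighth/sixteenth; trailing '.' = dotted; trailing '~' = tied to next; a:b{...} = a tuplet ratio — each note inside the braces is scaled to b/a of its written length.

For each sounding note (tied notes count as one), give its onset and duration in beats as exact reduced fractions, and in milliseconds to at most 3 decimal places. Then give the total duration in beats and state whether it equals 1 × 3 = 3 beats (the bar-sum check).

1) 0.0ms=0b +1184.211ms=3/2b
2) 1184.211ms=3/2b +1184.211ms=3/2b
Σ=3b of 3 (76bpm 3/4) — PASS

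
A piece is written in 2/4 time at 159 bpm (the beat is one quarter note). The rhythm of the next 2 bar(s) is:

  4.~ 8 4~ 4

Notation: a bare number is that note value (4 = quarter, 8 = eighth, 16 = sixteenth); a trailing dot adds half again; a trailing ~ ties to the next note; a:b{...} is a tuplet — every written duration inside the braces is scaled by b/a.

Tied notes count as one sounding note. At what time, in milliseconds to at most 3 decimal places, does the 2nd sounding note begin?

note 2 onset = 2b = 754.717ms

1. 0.0ms @ 0 + 754.717ms (2)
2. 754.717ms @ 2 + 754.717ms (2)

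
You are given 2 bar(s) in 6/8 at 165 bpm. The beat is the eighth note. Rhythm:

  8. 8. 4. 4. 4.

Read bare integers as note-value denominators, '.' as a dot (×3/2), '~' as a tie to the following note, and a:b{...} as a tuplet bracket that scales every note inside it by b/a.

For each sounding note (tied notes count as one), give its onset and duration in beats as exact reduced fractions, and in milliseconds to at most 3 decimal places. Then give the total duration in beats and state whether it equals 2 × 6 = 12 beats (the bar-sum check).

1) 0.0ms=0b +545.455ms=3/2b
2) 545.455ms=3/2b +545.455ms=3/2b
3) 1090.909ms=3b +1090.909ms=3b
4) 2181.818ms=6b +1090.909ms=3b
5) 3272.727ms=9b +1090.909ms=3b
Σ=12b of 12 (165bpm 6/8) — PASS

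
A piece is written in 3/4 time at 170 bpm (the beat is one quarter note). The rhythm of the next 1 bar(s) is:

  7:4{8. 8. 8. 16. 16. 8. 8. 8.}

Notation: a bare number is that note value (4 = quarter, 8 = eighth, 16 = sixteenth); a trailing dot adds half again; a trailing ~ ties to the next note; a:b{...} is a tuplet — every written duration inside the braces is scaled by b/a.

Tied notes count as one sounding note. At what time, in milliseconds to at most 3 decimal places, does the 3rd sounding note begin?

1. 0.0ms @ 0 + 151.261ms (3/7)
2. 151.261ms @ 3/7 + 151.261ms (3/7)
3. 302.521ms @ 6/7 + 151.261ms (3/7)
4. 453.782ms @ 9/7 + 75.63ms (3/14)
5. 529.412ms @ 3/2 + 75.63ms (3/14)
6. 605.042ms @ 12/7 + 151.261ms (3/7)
7. 756.303ms @ 15/7 + 151.261ms (3/7)
8. 907.563ms @ 18/7 + 151.261ms (3/7)

note 3 onset = 6/7b = 302.521ms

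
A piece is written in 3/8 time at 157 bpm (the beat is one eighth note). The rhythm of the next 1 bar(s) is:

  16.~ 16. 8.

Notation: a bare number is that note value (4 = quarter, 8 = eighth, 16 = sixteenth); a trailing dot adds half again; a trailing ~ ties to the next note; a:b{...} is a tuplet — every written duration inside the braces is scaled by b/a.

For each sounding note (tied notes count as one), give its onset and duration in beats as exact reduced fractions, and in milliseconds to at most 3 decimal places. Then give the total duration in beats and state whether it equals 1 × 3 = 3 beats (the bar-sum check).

1) 0.0ms=0b +573.248ms=3/2b
2) 573.248ms=3/2b +573.248ms=3/2b
Σ=3b of 3 (157bpm 3/8) — PASS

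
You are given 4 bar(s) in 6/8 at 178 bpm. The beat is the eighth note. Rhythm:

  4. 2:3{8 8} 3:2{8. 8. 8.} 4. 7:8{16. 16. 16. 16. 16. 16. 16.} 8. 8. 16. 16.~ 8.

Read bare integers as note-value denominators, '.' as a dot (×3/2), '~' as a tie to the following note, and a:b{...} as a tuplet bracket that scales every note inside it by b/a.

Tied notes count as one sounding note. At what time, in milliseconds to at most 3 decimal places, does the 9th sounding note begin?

1. 0.0ms @ 0 + 1011.236ms (3)
2. 1011.236ms @ 3 + 505.618ms (3/2)
3. 1516.854ms @ 9/2 + 505.618ms (3/2)
4. 2022.472ms @ 6 + 337.079ms (1)
5. 2359.551ms @ 7 + 337.079ms (1)
6. 2696.629ms @ 8 + 337.079ms (1)
7. 3033.708ms @ 9 + 1011.236ms (3)
8. 4044.944ms @ 12 + 288.925ms (6/7)
9. 4333.868ms @ 90/7 + 288.925ms (6/7)
10. 4622.793ms @ 96/7 + 288.925ms (6/7)
11. 4911.717ms @ 102/7 + 288.925ms (6/7)
12. 5200.642ms @ 108/7 + 288.925ms (6/7)
13. 5489.567ms @ 114/7 + 288.925ms (6/7)
14. 5778.491ms @ 120/7 + 288.925ms (6/7)
15. 6067.416ms @ 18 + 505.618ms (3/2)
16. 6573.034ms @ 39/2 + 505.618ms (3/2)
17. 7078.652ms @ 21 + 252.809ms (3/4)
18. 7331.461ms @ 87/4 + 758.427ms (9/4)

note 9 onset = 90/7b = 4333.868ms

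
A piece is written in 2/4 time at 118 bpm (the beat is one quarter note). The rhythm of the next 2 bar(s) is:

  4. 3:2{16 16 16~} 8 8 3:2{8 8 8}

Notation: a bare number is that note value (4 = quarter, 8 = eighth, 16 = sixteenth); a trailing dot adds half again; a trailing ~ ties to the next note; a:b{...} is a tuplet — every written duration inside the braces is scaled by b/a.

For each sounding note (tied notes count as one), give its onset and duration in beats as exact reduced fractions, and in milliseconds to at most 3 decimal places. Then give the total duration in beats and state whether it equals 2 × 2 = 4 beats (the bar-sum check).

1) 0.0ms=0b +762.712ms=3/2b
2) 762.712ms=3/2b +84.746ms=1/6b
3) 847.458ms=5/3b +84.746ms=1/6b
4) 932.203ms=11/6b +338.983ms=2/3b
5) 1271.186ms=5/2b +254.237ms=1/2b
6) 1525.424ms=3b +169.492ms=1/3b
7) 1694.915ms=10/3b +169.492ms=1/3b
8) 1864.407ms=11/3b +169.492ms=1/3b
Σ=4b of 4 (118bpm 2/4) — PASS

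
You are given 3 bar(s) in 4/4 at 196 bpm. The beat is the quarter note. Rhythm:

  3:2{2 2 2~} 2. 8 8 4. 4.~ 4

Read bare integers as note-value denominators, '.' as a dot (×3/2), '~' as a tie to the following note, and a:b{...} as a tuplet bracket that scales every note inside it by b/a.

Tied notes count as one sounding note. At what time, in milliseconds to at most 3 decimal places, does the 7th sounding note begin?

1. 0.0ms @ 0 + 408.163ms (4/3)
2. 408.163ms @ 4/3 + 408.163ms (4/3)
3. 816.327ms @ 8/3 + 1326.531ms (13/3)
4. 2142.857ms @ 7 + 153.061ms (1/2)
5. 2295.918ms @ 15/2 + 153.061ms (1/2)
6. 2448.98ms @ 8 + 459.184ms (3/2)
7. 2908.163ms @ 19/2 + 765.306ms (5/2)

note 7 onset = 19/2b = 2908.163ms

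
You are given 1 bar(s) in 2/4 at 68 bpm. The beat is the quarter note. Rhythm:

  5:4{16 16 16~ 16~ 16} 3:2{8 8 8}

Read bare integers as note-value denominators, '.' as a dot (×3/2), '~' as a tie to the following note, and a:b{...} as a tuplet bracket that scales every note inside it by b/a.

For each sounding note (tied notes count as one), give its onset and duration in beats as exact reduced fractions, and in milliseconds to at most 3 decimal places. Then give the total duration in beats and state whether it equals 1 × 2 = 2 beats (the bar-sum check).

1) 0.0ms=0b +176.471ms=1/5b
2) 176.471ms=1/5b +176.471ms=1/5b
3) 352.941ms=2/5b +529.412ms=3/5b
4) 882.353ms=1b +294.118ms=1/3b
5) 1176.471ms=4/3b +294.118ms=1/3b
6) 1470.588ms=5/3b +294.118ms=1/3b
Σ=2b of 2 (68bpm 2/4) — PASS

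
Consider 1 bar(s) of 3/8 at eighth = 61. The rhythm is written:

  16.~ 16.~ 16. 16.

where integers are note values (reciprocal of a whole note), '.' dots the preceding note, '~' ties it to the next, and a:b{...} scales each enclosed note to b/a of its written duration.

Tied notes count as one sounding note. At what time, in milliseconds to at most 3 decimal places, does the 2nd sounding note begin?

1. 0.0ms @ 0 + 2213.115ms (9/4)
2. 2213.115ms @ 9/4 + 737.705ms (3/4)

note 2 onset = 9/4b = 2213.115ms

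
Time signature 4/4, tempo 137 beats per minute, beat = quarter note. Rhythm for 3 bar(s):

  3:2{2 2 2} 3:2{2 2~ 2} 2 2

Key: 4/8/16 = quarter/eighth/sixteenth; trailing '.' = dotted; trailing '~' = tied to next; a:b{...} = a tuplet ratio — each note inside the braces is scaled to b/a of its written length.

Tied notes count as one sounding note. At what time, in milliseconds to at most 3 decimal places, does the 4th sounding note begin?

1. 0.0ms @ 0 + 583.942ms (4/3)
2. 583.942ms @ 4/3 + 583.942ms (4/3)
3. 1167.883ms @ 8/3 + 583.942ms (4/3)
4. 1751.825ms @ 4 + 583.942ms (4/3)
5. 2335.766ms @ 16/3 + 1167.883ms (8/3)
6. 3503.65ms @ 8 + 875.912ms (2)
7. 4379.562ms @ 10 + 875.912ms (2)

note 4 onset = 4b = 1751.825ms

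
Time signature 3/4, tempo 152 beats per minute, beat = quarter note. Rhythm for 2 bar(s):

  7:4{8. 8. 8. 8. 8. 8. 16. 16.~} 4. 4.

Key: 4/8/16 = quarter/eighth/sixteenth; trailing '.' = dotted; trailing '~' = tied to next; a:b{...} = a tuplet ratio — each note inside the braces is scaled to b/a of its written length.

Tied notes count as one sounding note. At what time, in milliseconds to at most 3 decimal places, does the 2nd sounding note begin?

note 2 onset = 3/7b = 169.173ms

1. 0.0ms @ 0 + 169.173ms (3/7)
2. 169.173ms @ 3/7 + 169.173ms (3/7)
3. 338.346ms @ 6/7 + 169.173ms (3/7)
4. 507.519ms @ 9/7 + 169.173ms (3/7)
5. 676.692ms @ 12/7 + 169.173ms (3/7)
6. 845.865ms @ 15/7 + 169.173ms (3/7)
7. 1015.038ms @ 18/7 + 84.586ms (3/14)
8. 1099.624ms @ 39/14 + 676.692ms (12/7)
9. 1776.316ms @ 9/2 + 592.105ms (3/2)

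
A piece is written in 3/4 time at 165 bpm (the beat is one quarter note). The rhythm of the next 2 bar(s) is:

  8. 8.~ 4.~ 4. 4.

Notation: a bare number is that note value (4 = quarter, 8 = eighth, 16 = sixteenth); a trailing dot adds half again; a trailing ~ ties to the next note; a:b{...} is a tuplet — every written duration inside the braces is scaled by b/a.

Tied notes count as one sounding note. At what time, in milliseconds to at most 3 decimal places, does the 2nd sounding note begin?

note 2 onset = 3/4b = 272.727ms

1. 0.0ms @ 0 + 272.727ms (3/4)
2. 272.727ms @ 3/4 + 1363.636ms (15/4)
3. 1636.364ms @ 9/2 + 545.455ms (3/2)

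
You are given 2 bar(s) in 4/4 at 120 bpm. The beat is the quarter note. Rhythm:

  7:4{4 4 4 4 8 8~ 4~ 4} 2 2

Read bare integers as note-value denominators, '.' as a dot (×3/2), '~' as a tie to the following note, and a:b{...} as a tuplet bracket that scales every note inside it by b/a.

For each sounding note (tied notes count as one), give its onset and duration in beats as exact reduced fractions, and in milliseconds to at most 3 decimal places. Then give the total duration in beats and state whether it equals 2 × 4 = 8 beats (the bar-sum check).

1) 0.0ms=0b +285.714ms=4/7b
2) 285.714ms=4/7b +285.714ms=4/7b
3) 571.429ms=8/7b +285.714ms=4/7b
4) 857.143ms=12/7b +285.714ms=4/7b
5) 1142.857ms=16/7b +142.857ms=2/7b
6) 1285.714ms=18/7b +714.286ms=10/7b
7) 2000.0ms=4b +1000.0ms=2b
8) 3000.0ms=6b +1000.0ms=2b
Σ=8b of 8 (120bpm 4/4) — PASS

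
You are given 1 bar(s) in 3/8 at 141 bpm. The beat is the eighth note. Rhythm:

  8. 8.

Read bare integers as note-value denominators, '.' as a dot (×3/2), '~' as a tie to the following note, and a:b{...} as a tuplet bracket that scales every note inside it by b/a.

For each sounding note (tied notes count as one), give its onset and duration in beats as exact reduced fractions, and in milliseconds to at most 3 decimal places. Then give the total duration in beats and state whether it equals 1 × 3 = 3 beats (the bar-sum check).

1) 0.0ms=0b +638.298ms=3/2b
2) 638.298ms=3/2b +638.298ms=3/2b
Σ=3b of 3 (141bpm 3/8) — PASS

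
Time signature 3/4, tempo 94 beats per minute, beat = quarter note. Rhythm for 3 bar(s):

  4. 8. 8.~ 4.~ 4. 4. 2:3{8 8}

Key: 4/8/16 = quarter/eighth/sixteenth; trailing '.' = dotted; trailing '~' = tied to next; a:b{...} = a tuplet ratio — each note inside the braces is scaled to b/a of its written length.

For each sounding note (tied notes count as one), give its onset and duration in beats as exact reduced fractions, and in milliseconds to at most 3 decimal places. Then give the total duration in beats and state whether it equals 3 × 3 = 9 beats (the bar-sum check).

1) 0.0ms=0b +957.447ms=3/2b
2) 957.447ms=3/2b +478.723ms=3/4b
3) 1436.17ms=9/4b +2393.617ms=15/4b
4) 3829.787ms=6b +957.447ms=3/2b
5) 4787.234ms=15/2b +478.723ms=3/4b
6) 5265.957ms=33/4b +478.723ms=3/4b
Σ=9b of 9 (94bpm 3/4) — PASS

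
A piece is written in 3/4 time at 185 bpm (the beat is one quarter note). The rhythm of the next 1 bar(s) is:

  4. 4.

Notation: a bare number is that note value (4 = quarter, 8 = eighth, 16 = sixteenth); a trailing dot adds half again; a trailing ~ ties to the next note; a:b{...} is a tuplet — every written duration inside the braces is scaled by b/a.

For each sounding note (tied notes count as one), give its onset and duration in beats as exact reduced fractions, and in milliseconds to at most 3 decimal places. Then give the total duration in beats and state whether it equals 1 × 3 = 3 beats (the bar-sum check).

1) 0.0ms=0b +486.486ms=3/2b
2) 486.486ms=3/2b +486.486ms=3/2b
Σ=3b of 3 (185bpm 3/4) — PASS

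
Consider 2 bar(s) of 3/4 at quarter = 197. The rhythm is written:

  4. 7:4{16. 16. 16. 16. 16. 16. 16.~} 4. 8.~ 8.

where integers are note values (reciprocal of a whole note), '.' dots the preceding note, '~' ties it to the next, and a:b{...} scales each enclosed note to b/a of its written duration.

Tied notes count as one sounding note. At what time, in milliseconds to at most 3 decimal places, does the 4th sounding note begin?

1. 0.0ms @ 0 + 456.853ms (3/2)
2. 456.853ms @ 3/2 + 65.265ms (3/14)
3. 522.117ms @ 12/7 + 65.265ms (3/14)
4. 587.382ms @ 27/14 + 65.265ms (3/14)
5. 652.647ms @ 15/7 + 65.265ms (3/14)
6. 717.912ms @ 33/14 + 65.265ms (3/14)
7. 783.176ms @ 18/7 + 65.265ms (3/14)
8. 848.441ms @ 39/14 + 522.117ms (12/7)
9. 1370.558ms @ 9/2 + 456.853ms (3/2)

note 4 onset = 27/14b = 587.382ms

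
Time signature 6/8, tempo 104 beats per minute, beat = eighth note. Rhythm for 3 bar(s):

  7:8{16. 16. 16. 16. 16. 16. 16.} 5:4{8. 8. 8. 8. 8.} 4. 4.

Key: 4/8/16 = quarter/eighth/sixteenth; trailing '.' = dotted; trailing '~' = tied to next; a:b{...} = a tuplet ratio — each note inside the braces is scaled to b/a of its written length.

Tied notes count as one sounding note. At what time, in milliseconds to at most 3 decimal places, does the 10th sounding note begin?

1. 0.0ms @ 0 + 494.505ms (6/7)
2. 494.505ms @ 6/7 + 494.505ms (6/7)
3. 989.011ms @ 12/7 + 494.505ms (6/7)
4. 1483.516ms @ 18/7 + 494.505ms (6/7)
5. 1978.022ms @ 24/7 + 494.505ms (6/7)
6. 2472.527ms @ 30/7 + 494.505ms (6/7)
7. 2967.033ms @ 36/7 + 494.505ms (6/7)
8. 3461.538ms @ 6 + 692.308ms (6/5)
9. 4153.846ms @ 36/5 + 692.308ms (6/5)
10. 4846.154ms @ 42/5 + 692.308ms (6/5)
11. 5538.462ms @ 48/5 + 692.308ms (6/5)
12. 6230.769ms @ 54/5 + 692.308ms (6/5)
13. 6923.077ms @ 12 + 1730.769ms (3)
14. 8653.846ms @ 15 + 1730.769ms (3)

note 10 onset = 42/5b = 4846.154ms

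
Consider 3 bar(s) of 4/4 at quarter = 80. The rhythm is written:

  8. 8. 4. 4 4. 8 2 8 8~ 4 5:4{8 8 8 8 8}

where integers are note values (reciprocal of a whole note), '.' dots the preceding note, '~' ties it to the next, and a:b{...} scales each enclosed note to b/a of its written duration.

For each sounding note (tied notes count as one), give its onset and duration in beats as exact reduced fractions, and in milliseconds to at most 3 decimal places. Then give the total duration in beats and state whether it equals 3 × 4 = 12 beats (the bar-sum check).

1) 0.0ms=0b +562.5ms=3/4b
2) 562.5ms=3/4b +562.5ms=3/4b
3) 1125.0ms=3/2b +1125.0ms=3/2b
4) 2250.0ms=3b +750.0ms=1b
5) 3000.0ms=4b +1125.0ms=3/2b
6) 4125.0ms=11/2b +375.0ms=1/2b
7) 4500.0ms=6b +1500.0ms=2b
8) 6000.0ms=8b +375.0ms=1/2b
9) 6375.0ms=17/2b +1125.0ms=3/2b
10) 7500.0ms=10b +300.0ms=2/5b
11) 7800.0ms=52/5b +300.0ms=2/5b
12) 8100.0ms=54/5b +300.0ms=2/5b
13) 8400.0ms=56/5b +300.0ms=2/5b
14) 8700.0ms=58/5b +300.0ms=2/5b
Σ=12b of 12 (80bpm 4/4) — PASS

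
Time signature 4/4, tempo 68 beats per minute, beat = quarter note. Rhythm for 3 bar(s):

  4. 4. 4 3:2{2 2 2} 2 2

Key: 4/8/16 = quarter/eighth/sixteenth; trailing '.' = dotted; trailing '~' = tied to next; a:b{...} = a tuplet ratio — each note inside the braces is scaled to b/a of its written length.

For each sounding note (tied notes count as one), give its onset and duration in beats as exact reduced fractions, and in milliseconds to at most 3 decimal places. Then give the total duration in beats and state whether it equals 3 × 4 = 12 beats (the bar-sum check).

1) 0.0ms=0b +1323.529ms=3/2b
2) 1323.529ms=3/2b +1323.529ms=3/2b
3) 2647.059ms=3b +882.353ms=1b
4) 3529.412ms=4b +1176.471ms=4/3b
5) 4705.882ms=16/3b +1176.471ms=4/3b
6) 5882.353ms=20/3b +1176.471ms=4/3b
7) 7058.824ms=8b +1764.706ms=2b
8) 8823.529ms=10b +1764.706ms=2b
Σ=12b of 12 (68bpm 4/4) — PASS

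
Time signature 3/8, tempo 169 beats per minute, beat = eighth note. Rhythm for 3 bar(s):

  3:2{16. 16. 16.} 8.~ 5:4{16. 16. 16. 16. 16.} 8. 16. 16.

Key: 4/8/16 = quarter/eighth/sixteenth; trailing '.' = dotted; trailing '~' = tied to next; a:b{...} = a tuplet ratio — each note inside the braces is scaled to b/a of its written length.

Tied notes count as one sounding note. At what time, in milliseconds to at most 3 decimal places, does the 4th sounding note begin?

1. 0.0ms @ 0 + 177.515ms (1/2)
2. 177.515ms @ 1/2 + 177.515ms (1/2)
3. 355.03ms @ 1 + 177.515ms (1/2)
4. 532.544ms @ 3/2 + 745.562ms (21/10)
5. 1278.107ms @ 18/5 + 213.018ms (3/5)
6. 1491.124ms @ 21/5 + 213.018ms (3/5)
7. 1704.142ms @ 24/5 + 213.018ms (3/5)
8. 1917.16ms @ 27/5 + 213.018ms (3/5)
9. 2130.178ms @ 6 + 532.544ms (3/2)
10. 2662.722ms @ 15/2 + 266.272ms (3/4)
11. 2928.994ms @ 33/4 + 266.272ms (3/4)

note 4 onset = 3/2b = 532.544ms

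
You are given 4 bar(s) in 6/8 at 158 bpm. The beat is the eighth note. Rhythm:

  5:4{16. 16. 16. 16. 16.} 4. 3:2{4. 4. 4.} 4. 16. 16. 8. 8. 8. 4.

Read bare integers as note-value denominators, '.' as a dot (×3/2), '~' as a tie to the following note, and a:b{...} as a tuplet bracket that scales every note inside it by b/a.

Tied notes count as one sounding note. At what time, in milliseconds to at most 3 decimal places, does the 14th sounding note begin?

note 14 onset = 18b = 6835.443ms

1. 0.0ms @ 0 + 227.848ms (3/5)
2. 227.848ms @ 3/5 + 227.848ms (3/5)
3. 455.696ms @ 6/5 + 227.848ms (3/5)
4. 683.544ms @ 9/5 + 227.848ms (3/5)
5. 911.392ms @ 12/5 + 227.848ms (3/5)
6. 1139.241ms @ 3 + 1139.241ms (3)
7. 2278.481ms @ 6 + 759.494ms (2)
8. 3037.975ms @ 8 + 759.494ms (2)
9. 3797.468ms @ 10 + 759.494ms (2)
10. 4556.962ms @ 12 + 1139.241ms (3)
11. 5696.203ms @ 15 + 284.81ms (3/4)
12. 5981.013ms @ 63/4 + 284.81ms (3/4)
13. 6265.823ms @ 33/2 + 569.62ms (3/2)
14. 6835.443ms @ 18 + 569.62ms (3/2)
15. 7405.063ms @ 39/2 + 569.62ms (3/2)
16. 7974.684ms @ 21 + 1139.241ms (3)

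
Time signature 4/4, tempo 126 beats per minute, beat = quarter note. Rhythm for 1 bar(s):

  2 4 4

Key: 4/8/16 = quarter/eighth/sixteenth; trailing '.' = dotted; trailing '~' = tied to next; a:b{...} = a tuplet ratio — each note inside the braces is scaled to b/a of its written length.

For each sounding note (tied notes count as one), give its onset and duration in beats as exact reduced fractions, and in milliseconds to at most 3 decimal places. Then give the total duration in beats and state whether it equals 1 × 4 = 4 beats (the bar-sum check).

1) 0.0ms=0b +952.381ms=2b
2) 952.381ms=2b +476.19ms=1b
3) 1428.571ms=3b +476.19ms=1b
Σ=4b of 4 (126bpm 4/4) — PASS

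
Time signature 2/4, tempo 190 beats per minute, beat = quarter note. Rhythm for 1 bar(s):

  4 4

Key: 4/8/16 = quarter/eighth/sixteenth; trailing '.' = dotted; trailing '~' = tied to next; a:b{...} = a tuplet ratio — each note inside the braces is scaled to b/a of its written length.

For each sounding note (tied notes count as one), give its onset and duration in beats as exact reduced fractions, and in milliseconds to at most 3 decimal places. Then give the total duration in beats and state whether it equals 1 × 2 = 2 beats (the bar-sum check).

1) 0.0ms=0b +315.789ms=1b
2) 315.789ms=1b +315.789ms=1b
Σ=2b of 2 (190bpm 2/4) — PASS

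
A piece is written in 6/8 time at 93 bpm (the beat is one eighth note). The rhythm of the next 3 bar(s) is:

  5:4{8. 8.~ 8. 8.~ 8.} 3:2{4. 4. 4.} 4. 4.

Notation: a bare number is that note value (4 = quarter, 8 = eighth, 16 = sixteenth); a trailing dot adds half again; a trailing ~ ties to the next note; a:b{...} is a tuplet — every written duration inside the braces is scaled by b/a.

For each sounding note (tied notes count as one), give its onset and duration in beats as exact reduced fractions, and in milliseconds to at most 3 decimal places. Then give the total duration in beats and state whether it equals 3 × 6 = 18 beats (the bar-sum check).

1) 0.0ms=0b +774.194ms=6/5b
2) 774.194ms=6/5b +1548.387ms=12/5b
3) 2322.581ms=18/5b +1548.387ms=12/5b
4) 3870.968ms=6b +1290.323ms=2b
5) 5161.29ms=8b +1290.323ms=2b
6) 6451.613ms=10b +1290.323ms=2b
7) 7741.935ms=12b +1935.484ms=3b
8) 9677.419ms=15b +1935.484ms=3b
Σ=18b of 18 (93bpm 6/8) — PASS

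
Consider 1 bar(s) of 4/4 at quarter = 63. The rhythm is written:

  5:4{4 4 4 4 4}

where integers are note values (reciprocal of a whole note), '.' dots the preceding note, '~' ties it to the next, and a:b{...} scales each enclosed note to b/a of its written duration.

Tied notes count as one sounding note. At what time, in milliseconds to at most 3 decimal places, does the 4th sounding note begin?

1. 0.0ms @ 0 + 761.905ms (4/5)
2. 761.905ms @ 4/5 + 761.905ms (4/5)
3. 1523.81ms @ 8/5 + 761.905ms (4/5)
4. 2285.714ms @ 12/5 + 761.905ms (4/5)
5. 3047.619ms @ 16/5 + 761.905ms (4/5)

note 4 onset = 12/5b = 2285.714ms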